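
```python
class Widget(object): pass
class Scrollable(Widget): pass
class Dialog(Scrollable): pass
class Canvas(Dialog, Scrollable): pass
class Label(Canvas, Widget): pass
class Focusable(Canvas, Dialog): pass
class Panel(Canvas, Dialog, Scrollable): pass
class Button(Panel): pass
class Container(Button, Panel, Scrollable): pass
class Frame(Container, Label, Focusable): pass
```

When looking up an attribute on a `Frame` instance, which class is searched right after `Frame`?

Container

L[Frame] = Frame + merge(L[Container], L[Label], L[Focusable], [Container Label Focusable])
  take Container:  [Container Button Panel Canvas Dialog Scrollable Widget object] + [Label Canvas Dialog Scrollable Widget object] + [Focusable Canvas Dialog Scrollable Widget object] + [Container Label Focusable]
  take Button:  [Button Panel Canvas Dialog Scrollable Widget object] + [Label Canvas Dialog Scrollable Widget object] + [Focusable Canvas Dialog Scrollable Widget object] + [Label Focusable]
  take Panel:  [Panel Canvas Dialog Scrollable Widget object] + [Label Canvas Dialog Scrollable Widget object] + [Focusable Canvas Dialog Scrollable Widget object] + [Label Focusable]
  take Label:  [Canvas Dialog Scrollable Widget object] + [Label Canvas Dialog Scrollable Widget object] + [Focusable Canvas Dialog Scrollable Widget object] + [Label Focusable]
  take Focusable:  [Canvas Dialog Scrollable Widget object] + [Canvas Dialog Scrollable Widget object] + [Focusable Canvas Dialog Scrollable Widget object] + [Focusable]
  take Canvas:  [Canvas Dialog Scrollable Widget object] + [Canvas Dialog Scrollable Widget object] + [Canvas Dialog Scrollable Widget object]
  take Dialog:  [Dialog Scrollable Widget object] + [Dialog Scrollable Widget object] + [Dialog Scrollable Widget object]
  take Scrollable:  [Scrollable Widget object] + [Scrollable Widget object] + [Scrollable Widget object]
  take Widget:  [Widget object] + [Widget object] + [Widget object]
  take object:  [object] + [object] + [object]
MRO: Frame Container Button Panel Label Focusable Canvas Dialog Scrollable Widget object
Frame is at position 0; next is Container.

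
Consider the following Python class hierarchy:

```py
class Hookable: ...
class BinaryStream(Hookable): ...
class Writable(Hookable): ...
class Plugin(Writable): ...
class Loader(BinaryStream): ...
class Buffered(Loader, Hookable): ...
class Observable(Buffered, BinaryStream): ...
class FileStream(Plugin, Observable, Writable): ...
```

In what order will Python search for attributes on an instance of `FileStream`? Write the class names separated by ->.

FileStream -> Plugin -> Observable -> Writable -> Buffered -> Loader -> BinaryStream -> Hookable -> object

L[FileStream] = FileStream + merge(L[Plugin], L[Observable], L[Writable], [Plugin Observable Writable])
  take Plugin:  [Plugin Writable Hookable object] + [Observable Buffered Loader BinaryStream Hookable object] + [Writable Hookable object] + [Plugin Observable Writable]
  take Observable:  [Writable Hookable object] + [Observable Buffered Loader BinaryStream Hookable object] + [Writable Hookable object] + [Observable Writable]
  take Writable:  [Writable Hookable object] + [Buffered Loader BinaryStream Hookable object] + [Writable Hookable object] + [Writable]
  take Buffered:  [Hookable object] + [Buffered Loader BinaryStream Hookable object] + [Hookable object]
  take Loader:  [Hookable object] + [Loader BinaryStream Hookable object] + [Hookable object]
  take BinaryStream:  [Hookable object] + [BinaryStream Hookable object] + [Hookable object]
  take Hookable:  [Hookable object] + [Hookable object] + [Hookable object]
  take object:  [object] + [object] + [object]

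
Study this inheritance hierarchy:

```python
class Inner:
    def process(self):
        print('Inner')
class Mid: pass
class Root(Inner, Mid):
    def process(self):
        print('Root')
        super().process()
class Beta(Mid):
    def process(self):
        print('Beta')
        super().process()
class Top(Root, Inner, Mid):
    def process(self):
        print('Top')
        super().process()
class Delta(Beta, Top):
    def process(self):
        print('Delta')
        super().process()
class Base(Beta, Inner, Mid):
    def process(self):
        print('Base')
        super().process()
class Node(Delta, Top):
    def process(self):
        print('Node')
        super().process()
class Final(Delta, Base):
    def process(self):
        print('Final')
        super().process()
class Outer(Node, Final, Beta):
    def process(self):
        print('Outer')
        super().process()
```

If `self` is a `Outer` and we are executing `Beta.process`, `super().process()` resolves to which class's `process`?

Top

L[Outer] = Outer + merge(L[Node], L[Final], L[Beta], [Node Final Beta])
  take Node:  [Node Delta Beta Top Root Inner Mid object] + [Final Delta Base Beta Top Root Inner Mid object] + [Beta Mid object] + [Node Final Beta]
  take Final:  [Delta Beta Top Root Inner Mid object] + [Final Delta Base Beta Top Root Inner Mid object] + [Beta Mid object] + [Final Beta]
  take Delta:  [Delta Beta Top Root Inner Mid object] + [Delta Base Beta Top Root Inner Mid object] + [Beta Mid object] + [Beta]
  take Base:  [Beta Top Root Inner Mid object] + [Base Beta Top Root Inner Mid object] + [Beta Mid object] + [Beta]
  take Beta:  [Beta Top Root Inner Mid object] + [Beta Top Root Inner Mid object] + [Beta Mid object] + [Beta]
  take Top:  [Top Root Inner Mid object] + [Top Root Inner Mid object] + [Mid object]
  take Root:  [Root Inner Mid object] + [Root Inner Mid object] + [Mid object]
  take Inner:  [Inner Mid object] + [Inner Mid object] + [Mid object]
  take Mid:  [Mid object] + [Mid object] + [Mid object]
  take object:  [object] + [object] + [object]
MRO: Outer Node Final Delta Base Beta Top Root Inner Mid object
super() in Beta.process on a Outer instance goes to the class after Beta in Outer's MRO: Top.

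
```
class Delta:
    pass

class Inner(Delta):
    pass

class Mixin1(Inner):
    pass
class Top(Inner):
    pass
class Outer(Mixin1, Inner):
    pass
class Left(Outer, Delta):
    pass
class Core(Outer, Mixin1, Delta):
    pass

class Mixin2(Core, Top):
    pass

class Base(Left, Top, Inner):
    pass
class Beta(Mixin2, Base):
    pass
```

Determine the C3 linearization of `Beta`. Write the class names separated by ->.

Beta -> Mixin2 -> Core -> Base -> Left -> Outer -> Mixin1 -> Top -> Inner -> Delta -> object

L[Beta] = Beta + merge(L[Mixin2], L[Base], [Mixin2 Base])
  take Mixin2:  [Mixin2 Core Outer Mixin1 Top Inner Delta object] + [Base Left Outer Mixin1 Top Inner Delta object] + [Mixin2 Base]
  take Core:  [Core Outer Mixin1 Top Inner Delta object] + [Base Left Outer Mixin1 Top Inner Delta object] + [Base]
  take Base:  [Outer Mixin1 Top Inner Delta object] + [Base Left Outer Mixin1 Top Inner Delta object] + [Base]
  take Left:  [Outer Mixin1 Top Inner Delta object] + [Left Outer Mixin1 Top Inner Delta object]
  take Outer:  [Outer Mixin1 Top Inner Delta object] + [Outer Mixin1 Top Inner Delta object]
  take Mixin1:  [Mixin1 Top Inner Delta object] + [Mixin1 Top Inner Delta object]
  take Top:  [Top Inner Delta object] + [Top Inner Delta object]
  take Inner:  [Inner Delta object] + [Inner Delta object]
  take Delta:  [Delta object] + [Delta object]
  take object:  [object] + [object]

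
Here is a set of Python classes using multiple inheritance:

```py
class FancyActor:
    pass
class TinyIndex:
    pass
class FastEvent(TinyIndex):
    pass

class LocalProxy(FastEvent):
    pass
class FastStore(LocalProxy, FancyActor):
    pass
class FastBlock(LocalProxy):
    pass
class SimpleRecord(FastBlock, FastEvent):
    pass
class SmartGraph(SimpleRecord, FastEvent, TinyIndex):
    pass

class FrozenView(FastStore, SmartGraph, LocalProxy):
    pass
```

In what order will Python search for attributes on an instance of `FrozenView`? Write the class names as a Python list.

L[FrozenView] = FrozenView + merge(L[FastStore], L[SmartGraph], L[LocalProxy], [FastStore SmartGraph LocalProxy])
  take FastStore:  [FastStore LocalProxy FastEvent TinyIndex FancyActor object] + [SmartGraph SimpleRecord FastBlock LocalProxy FastEvent TinyIndex object] + [LocalProxy FastEvent TinyIndex object] + [FastStore SmartGraph LocalProxy]
  take SmartGraph:  [LocalProxy FastEvent TinyIndex FancyActor object] + [SmartGraph SimpleRecord FastBlock LocalProxy FastEvent TinyIndex object] + [LocalProxy FastEvent TinyIndex object] + [SmartGraph LocalProxy]
  take SimpleRecord:  [LocalProxy FastEvent TinyIndex FancyActor object] + [SimpleRecord FastBlock LocalProxy FastEvent TinyIndex object] + [LocalProxy FastEvent TinyIndex object] + [LocalProxy]
  take FastBlock:  [LocalProxy FastEvent TinyIndex FancyActor object] + [FastBlock LocalProxy FastEvent TinyIndex object] + [LocalProxy FastEvent TinyIndex object] + [LocalProxy]
  take LocalProxy:  [LocalProxy FastEvent TinyIndex FancyActor object] + [LocalProxy FastEvent TinyIndex object] + [LocalProxy FastEvent TinyIndex object] + [LocalProxy]
  take FastEvent:  [FastEvent TinyIndex FancyActor object] + [FastEvent TinyIndex object] + [FastEvent TinyIndex object]
  take TinyIndex:  [TinyIndex FancyActor object] + [TinyIndex object] + [TinyIndex object]
  take FancyActor:  [FancyActor object] + [object] + [object]
  take object:  [object] + [object] + [object]

[FrozenView, FastStore, SmartGraph, SimpleRecord, FastBlock, LocalProxy, FastEvent, TinyIndex, FancyActor, object]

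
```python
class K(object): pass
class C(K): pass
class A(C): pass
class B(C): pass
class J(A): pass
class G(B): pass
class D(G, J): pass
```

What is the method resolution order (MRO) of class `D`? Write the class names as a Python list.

[D, G, B, J, A, C, K, object]

L[D] = D + merge(L[G], L[J], [G J])
  take G:  [G B C K object] + [J A C K object] + [G J]
  take B:  [B C K object] + [J A C K object] + [J]
  take J:  [C K object] + [J A C K object] + [J]
  take A:  [C K object] + [A C K object]
  take C:  [C K object] + [C K object]
  take K:  [K object] + [K object]
  take object:  [object] + [object]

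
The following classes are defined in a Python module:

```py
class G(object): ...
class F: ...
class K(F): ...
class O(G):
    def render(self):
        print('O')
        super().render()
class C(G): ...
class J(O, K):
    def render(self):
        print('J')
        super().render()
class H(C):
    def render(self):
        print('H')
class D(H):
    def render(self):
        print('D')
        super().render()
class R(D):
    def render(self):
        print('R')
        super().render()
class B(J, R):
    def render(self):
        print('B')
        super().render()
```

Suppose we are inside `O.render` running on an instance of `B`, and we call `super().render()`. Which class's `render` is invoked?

R

L[B] = B + merge(L[J], L[R], [J R])
  take J:  [J O G K F object] + [R D H C G object] + [J R]
  take O:  [O G K F object] + [R D H C G object] + [R]
  take R:  [G K F object] + [R D H C G object] + [R]
  take D:  [G K F object] + [D H C G object]
  take H:  [G K F object] + [H C G object]
  take C:  [G K F object] + [C G object]
  take G:  [G K F object] + [G object]
  take K:  [K F object] + [object]
  take F:  [F object] + [object]
  take object:  [object] + [object]
MRO: B J O R D H C G K F object
super() in O.render on a B instance goes to the class after O in B's MRO: R.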